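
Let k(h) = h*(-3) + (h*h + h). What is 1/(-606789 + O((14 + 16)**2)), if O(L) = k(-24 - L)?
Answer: 1/248835 ≈ 4.0187e-6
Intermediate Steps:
k(h) = h**2 - 2*h (k(h) = -3*h + (h**2 + h) = -3*h + (h + h**2) = h**2 - 2*h)
O(L) = (-26 - L)*(-24 - L) (O(L) = (-24 - L)*(-2 + (-24 - L)) = (-24 - L)*(-26 - L) = (-26 - L)*(-24 - L))
1/(-606789 + O((14 + 16)**2)) = 1/(-606789 + (24 + (14 + 16)**2)*(26 + (14 + 16)**2)) = 1/(-606789 + (24 + 30**2)*(26 + 30**2)) = 1/(-606789 + (24 + 900)*(26 + 900)) = 1/(-606789 + 924*926) = 1/(-606789 + 855624) = 1/248835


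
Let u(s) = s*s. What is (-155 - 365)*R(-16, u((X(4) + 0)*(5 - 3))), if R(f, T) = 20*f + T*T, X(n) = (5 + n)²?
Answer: -358148552320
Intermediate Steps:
u(s) = s²
R(f, T) = T² + 20*f (R(f, T) = 20*f + T² = T² + 20*f)
(-155 - 365)*R(-16, u((X(4) + 0)*(5 - 3))) = (-155 - 365)*(((((5 + 4)² + 0)*(5 - 3))²)² + 20*(-16)) = -520*((((9² + 0)*2)²)² - 320) = -520*((((81 + 0)*2)²)² - 320) = -520*(((81*2)²)² - 320) = -520*((162²)² - 320) = -520*(26244² - 320) = -520*(688747536 - 320) = -520*688747216 = -358148552320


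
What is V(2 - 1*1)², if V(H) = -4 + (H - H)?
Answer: 16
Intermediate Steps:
V(H) = -4 (V(H) = -4 + 0 = -4)
V(2 - 1*1)² = (-4)² = 16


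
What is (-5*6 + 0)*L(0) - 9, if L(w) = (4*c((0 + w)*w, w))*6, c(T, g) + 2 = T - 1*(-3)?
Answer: -729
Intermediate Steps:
c(T, g) = 1 + T (c(T, g) = -2 + (T - 1*(-3)) = -2 + (T + 3) = -2 + (3 + T) = 1 + T)
L(w) = 24 + 24*w**2 (L(w) = (4*(1 + (0 + w)*w))*6 = (4*(1 + w*w))*6 = (4*(1 + w**2))*6 = (4 + 4*w**2)*6 = 24 + 24*w**2)
(-5*6 + 0)*L(0) - 9 = (-5*6 + 0)*(24 + 24*0**2) - 9 = (-30 + 0)*(24 + 24*0) - 9 = -30*(24 + 0) - 9 = -30*24 - 9 = -720 - 9 = -729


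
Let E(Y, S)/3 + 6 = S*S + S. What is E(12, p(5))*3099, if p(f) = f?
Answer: 223128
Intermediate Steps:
E(Y, S) = -18 + 3*S + 3*S**2 (E(Y, S) = -18 + 3*(S*S + S) = -18 + 3*(S**2 + S) = -18 + 3*(S + S**2) = -18 + (3*S + 3*S**2) = -18 + 3*S + 3*S**2)
E(12, p(5))*3099 = (-18 + 3*5 + 3*5**2)*3099 = (-18 + 15 + 3*25)*3099 = (-18 + 15 + 75)*3099 = 72*3099 = 223128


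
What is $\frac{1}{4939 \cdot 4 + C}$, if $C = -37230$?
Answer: $- \frac{1}{17474} \approx -5.7228 \cdot 10^{-5}$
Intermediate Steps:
$\frac{1}{4939 \cdot 4 + C} = \frac{1}{4939 \cdot 4 - 37230} = \frac{1}{19756 - 37230} = \frac{1}{-17474} = - \frac{1}{17474}$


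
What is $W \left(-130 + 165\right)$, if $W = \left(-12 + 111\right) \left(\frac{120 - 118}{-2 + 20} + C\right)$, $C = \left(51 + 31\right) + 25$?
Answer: $371140$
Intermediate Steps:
$C = 107$ ($C = 82 + 25 = 107$)
$W = 10604$ ($W = \left(-12 + 111\right) \left(\frac{120 - 118}{-2 + 20} + 107\right) = 99 \left(\frac{2}{18} + 107\right) = 99 \left(2 \cdot \frac{1}{18} + 107\right) = 99 \left(\frac{1}{9} + 107\right) = 99 \cdot \frac{964}{9} = 10604$)
$W \left(-130 + 165\right) = 10604 \left(-130 + 165\right) = 10604 \cdot 35 = 371140$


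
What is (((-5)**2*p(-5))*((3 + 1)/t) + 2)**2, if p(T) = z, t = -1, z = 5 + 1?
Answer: 357604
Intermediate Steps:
z = 6
p(T) = 6
(((-5)**2*p(-5))*((3 + 1)/t) + 2)**2 = (((-5)**2*6)*((3 + 1)/(-1)) + 2)**2 = ((25*6)*(4*(-1)) + 2)**2 = (150*(-4) + 2)**2 = (-600 + 2)**2 = (-598)**2 = 357604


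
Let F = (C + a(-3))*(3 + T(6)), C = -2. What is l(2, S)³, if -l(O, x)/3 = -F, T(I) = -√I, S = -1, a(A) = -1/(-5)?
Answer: -1594323/125 + 649539*√6/125 ≈ -26.271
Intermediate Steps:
a(A) = ⅕ (a(A) = -1*(-⅕) = ⅕)
F = -27/5 + 9*√6/5 (F = (-2 + ⅕)*(3 - √6) = -9*(3 - √6)/5 = -27/5 + 9*√6/5 ≈ -0.99092)
l(O, x) = -81/5 + 27*√6/5 (l(O, x) = -(-3)*(-27/5 + 9*√6/5) = -3*(27/5 - 9*√6/5) = -81/5 + 27*√6/5)
l(2, S)³ = (-81/5 + 27*√6/5)³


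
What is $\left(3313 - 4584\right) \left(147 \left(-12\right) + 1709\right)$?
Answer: $69905$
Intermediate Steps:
$\left(3313 - 4584\right) \left(147 \left(-12\right) + 1709\right) = - 1271 \left(-1764 + 1709\right) = \left(-1271\right) \left(-55\right) = 69905$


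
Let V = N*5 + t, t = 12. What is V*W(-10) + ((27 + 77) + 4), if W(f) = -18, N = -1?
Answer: -18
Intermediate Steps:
V = 7 (V = -1*5 + 12 = -5 + 12 = 7)
V*W(-10) + ((27 + 77) + 4) = 7*(-18) + ((27 + 77) + 4) = -126 + (104 + 4) = -126 + 108 = -18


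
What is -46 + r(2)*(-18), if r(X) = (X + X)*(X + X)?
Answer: -334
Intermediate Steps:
r(X) = 4*X**2 (r(X) = (2*X)*(2*X) = 4*X**2)
-46 + r(2)*(-18) = -46 + (4*2**2)*(-18) = -46 + (4*4)*(-18) = -46 + 16*(-18) = -46 - 288 = -334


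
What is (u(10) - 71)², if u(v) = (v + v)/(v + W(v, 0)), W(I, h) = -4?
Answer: 41209/9 ≈ 4578.8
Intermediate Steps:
u(v) = 2*v/(-4 + v) (u(v) = (v + v)/(v - 4) = (2*v)/(-4 + v) = 2*v/(-4 + v))
(u(10) - 71)² = (2*10/(-4 + 10) - 71)² = (2*10/6 - 71)² = (2*10*(⅙) - 71)² = (10/3 - 71)² = (-203/3)² = 41209/9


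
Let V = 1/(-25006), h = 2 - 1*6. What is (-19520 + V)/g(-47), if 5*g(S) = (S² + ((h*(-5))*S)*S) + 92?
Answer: -46048785/21930262 ≈ -2.0998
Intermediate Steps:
h = -4 (h = 2 - 6 = -4)
V = -1/25006 ≈ -3.9990e-5
g(S) = 92/5 + 21*S²/5 (g(S) = ((S² + ((-4*(-5))*S)*S) + 92)/5 = ((S² + (20*S)*S) + 92)/5 = ((S² + 20*S²) + 92)/5 = (21*S² + 92)/5 = (92 + 21*S²)/5 = 92/5 + 21*S²/5)
(-19520 + V)/g(-47) = (-19520 - 1/25006)/(92/5 + (21/5)*(-47)²) = -488117121/(25006*(92/5 + (21/5)*2209)) = -488117121/(25006*(92/5 + 46389/5)) = -488117121/(25006*46481/5) = -488117121/25006*5/46481 = -46048785/21930262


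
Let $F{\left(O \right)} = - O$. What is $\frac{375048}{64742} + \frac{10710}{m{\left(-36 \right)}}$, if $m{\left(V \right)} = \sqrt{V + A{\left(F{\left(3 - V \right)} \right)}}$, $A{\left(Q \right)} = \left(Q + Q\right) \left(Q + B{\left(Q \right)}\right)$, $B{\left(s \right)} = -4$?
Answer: $\frac{187524}{32371} + \frac{255 \sqrt{3318}}{79} \approx 191.72$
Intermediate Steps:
$A{\left(Q \right)} = 2 Q \left(-4 + Q\right)$ ($A{\left(Q \right)} = \left(Q + Q\right) \left(Q - 4\right) = 2 Q \left(-4 + Q\right)$)
$m{\left(V \right)} = \sqrt{V + 2 \left(-7 + V\right) \left(-3 + V\right)}$ ($m{\left(V \right)} = \sqrt{V + 2 \left(- (3 - V)\right) \left(-4 - \left(3 - V\right)\right)} = \sqrt{V + 2 \left(-3 + V\right) \left(-4 + \left(-3 + V\right)\right)} = \sqrt{V + 2 \left(-3 + V\right) \left(-7 + V\right)} = \sqrt{V + 2 \left(-7 + V\right) \left(-3 + V\right)}$)
$\frac{375048}{64742} + \frac{10710}{m{\left(-36 \right)}} = \frac{375048}{64742} + \frac{10710}{\sqrt{-36 + 2 \left(-7 - 36\right) \left(-3 - 36\right)}} = 375048 \cdot \frac{1}{64742} + \frac{10710}{\sqrt{-36 + 2 \left(-43\right) \left(-39\right)}} = \frac{187524}{32371} + \frac{10710}{\sqrt{-36 + 3354}} = \frac{187524}{32371} + \frac{10710}{\sqrt{3318}} = \frac{187524}{32371} + 10710 \frac{\sqrt{3318}}{3318} = \frac{187524}{32371} + \frac{255 \sqrt{3318}}{79}$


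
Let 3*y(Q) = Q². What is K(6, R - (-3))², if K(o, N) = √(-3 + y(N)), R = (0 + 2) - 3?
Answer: -5/3 ≈ -1.6667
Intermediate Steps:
R = -1 (R = 2 - 3 = -1)
y(Q) = Q²/3
K(o, N) = √(-3 + N²/3)
K(6, R - (-3))² = (√(-27 + 3*(-1 - (-3))²)/3)² = (√(-27 + 3*(-1 - 1*(-3))²)/3)² = (√(-27 + 3*(-1 + 3)²)/3)² = (√(-27 + 3*2²)/3)² = (√(-27 + 3*4)/3)² = (√(-27 + 12)/3)² = (√(-15)/3)² = ((I*√15)/3)² = (I*√15/3)² = -5/3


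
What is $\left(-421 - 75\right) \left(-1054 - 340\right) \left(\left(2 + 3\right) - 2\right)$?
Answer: $2074272$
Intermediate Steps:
$\left(-421 - 75\right) \left(-1054 - 340\right) \left(\left(2 + 3\right) - 2\right) = \left(-496\right) \left(-1394\right) \left(5 - 2\right) = 691424 \cdot 3 = 2074272$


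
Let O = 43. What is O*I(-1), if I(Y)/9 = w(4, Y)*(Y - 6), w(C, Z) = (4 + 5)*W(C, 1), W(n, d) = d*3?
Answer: -73143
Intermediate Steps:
W(n, d) = 3*d
w(C, Z) = 27 (w(C, Z) = (4 + 5)*(3*1) = 9*3 = 27)
I(Y) = -1458 + 243*Y (I(Y) = 9*(27*(Y - 6)) = 9*(27*(-6 + Y)) = 9*(-162 + 27*Y) = -1458 + 243*Y)
O*I(-1) = 43*(-1458 + 243*(-1)) = 43*(-1458 - 243) = 43*(-1701) = -73143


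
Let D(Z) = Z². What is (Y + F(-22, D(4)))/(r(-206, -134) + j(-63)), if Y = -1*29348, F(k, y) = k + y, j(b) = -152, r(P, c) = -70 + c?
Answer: 14677/178 ≈ 82.455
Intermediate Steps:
Y = -29348
(Y + F(-22, D(4)))/(r(-206, -134) + j(-63)) = (-29348 + (-22 + 4²))/((-70 - 134) - 152) = (-29348 + (-22 + 16))/(-204 - 152) = (-29348 - 6)/(-356) = -29354*(-1/356) = 14677/178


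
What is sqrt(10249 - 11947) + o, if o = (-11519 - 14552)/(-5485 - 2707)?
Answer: 26071/8192 + I*sqrt(1698) ≈ 3.1825 + 41.207*I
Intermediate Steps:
o = 26071/8192 (o = -26071/(-8192) = -26071*(-1/8192) = 26071/8192 ≈ 3.1825)
sqrt(10249 - 11947) + o = sqrt(10249 - 11947) + 26071/8192 = sqrt(-1698) + 26071/8192 = I*sqrt(1698) + 26071/8192 = 26071/8192 + I*sqrt(1698)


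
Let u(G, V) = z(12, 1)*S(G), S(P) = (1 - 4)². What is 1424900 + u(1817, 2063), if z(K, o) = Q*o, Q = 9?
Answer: 1424981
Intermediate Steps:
z(K, o) = 9*o
S(P) = 9 (S(P) = (-3)² = 9)
u(G, V) = 81 (u(G, V) = (9*1)*9 = 9*9 = 81)
1424900 + u(1817, 2063) = 1424900 + 81 = 1424981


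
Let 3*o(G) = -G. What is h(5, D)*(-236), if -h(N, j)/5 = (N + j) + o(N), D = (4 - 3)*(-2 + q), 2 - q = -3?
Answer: 22420/3 ≈ 7473.3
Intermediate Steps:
o(G) = -G/3 (o(G) = (-G)/3 = -G/3)
q = 5 (q = 2 - 1*(-3) = 2 + 3 = 5)
D = 3 (D = (4 - 3)*(-2 + 5) = 1*3 = 3)
h(N, j) = -5*j - 10*N/3 (h(N, j) = -5*((N + j) - N/3) = -5*(j + 2*N/3) = -5*j - 10*N/3)
h(5, D)*(-236) = (-5*3 - 10/3*5)*(-236) = (-15 - 50/3)*(-236) = -95/3*(-236) = 22420/3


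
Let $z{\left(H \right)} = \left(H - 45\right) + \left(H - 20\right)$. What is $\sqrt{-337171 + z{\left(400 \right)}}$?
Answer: $2 i \sqrt{84109} \approx 580.03 i$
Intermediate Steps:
$z{\left(H \right)} = -65 + 2 H$ ($z{\left(H \right)} = \left(-45 + H\right) + \left(H - 20\right) = \left(-45 + H\right) + \left(-20 + H\right) = -65 + 2 H$)
$\sqrt{-337171 + z{\left(400 \right)}} = \sqrt{-337171 + \left(-65 + 2 \cdot 400\right)} = \sqrt{-337171 + \left(-65 + 800\right)} = \sqrt{-337171 + 735} = \sqrt{-336436} = 2 i \sqrt{84109}$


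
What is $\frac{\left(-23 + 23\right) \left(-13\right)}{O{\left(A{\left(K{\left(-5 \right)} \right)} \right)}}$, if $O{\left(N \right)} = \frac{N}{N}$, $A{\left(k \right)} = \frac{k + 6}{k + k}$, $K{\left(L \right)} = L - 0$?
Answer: $0$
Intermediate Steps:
$K{\left(L \right)} = L$ ($K{\left(L \right)} = L + 0 = L$)
$A{\left(k \right)} = \frac{6 + k}{2 k}$
$O{\left(N \right)} = 1$
$\frac{\left(-23 + 23\right) \left(-13\right)}{O{\left(A{\left(K{\left(-5 \right)} \right)} \right)}} = \frac{\left(-23 + 23\right) \left(-13\right)}{1} = 0 \left(-13\right) 1 = 0 \cdot 1 = 0$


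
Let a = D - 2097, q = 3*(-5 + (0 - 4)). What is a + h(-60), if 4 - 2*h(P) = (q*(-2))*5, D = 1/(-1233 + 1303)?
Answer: -156099/70 ≈ -2230.0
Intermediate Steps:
q = -27 (q = 3*(-5 - 4) = 3*(-9) = -27)
D = 1/70 ≈ 0.014286
h(P) = -133 (h(P) = 2 - (-27*(-2))*5/2 = 2 - 27*5 = 2 - ½*270 = 2 - 135 = -133)
a = -146789/70 (a = 1/70 - 2097 = -146789/70 ≈ -2097.0)
a + h(-60) = -146789/70 - 133 = -156099/70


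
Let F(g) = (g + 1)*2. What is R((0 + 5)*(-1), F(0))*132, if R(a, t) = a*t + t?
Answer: -1056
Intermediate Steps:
F(g) = 2 + 2*g (F(g) = (1 + g)*2 = 2 + 2*g)
R(a, t) = t + a*t
R((0 + 5)*(-1), F(0))*132 = ((2 + 2*0)*(1 + (0 + 5)*(-1)))*132 = ((2 + 0)*(1 + 5*(-1)))*132 = (2*(1 - 5))*132 = (2*(-4))*132 = -8*132 = -1056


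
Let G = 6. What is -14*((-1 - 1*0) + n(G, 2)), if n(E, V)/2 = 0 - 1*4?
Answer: 126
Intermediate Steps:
n(E, V) = -8 (n(E, V) = 2*(0 - 1*4) = 2*(0 - 4) = 2*(-4) = -8)
-14*((-1 - 1*0) + n(G, 2)) = -14*((-1 - 1*0) - 8) = -14*((-1 + 0) - 8) = -14*(-1 - 8) = -14*(-9) = 126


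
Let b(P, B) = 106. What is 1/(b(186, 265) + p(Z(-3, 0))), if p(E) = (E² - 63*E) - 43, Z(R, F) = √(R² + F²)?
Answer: -1/117 ≈ -0.0085470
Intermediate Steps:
Z(R, F) = √(F² + R²)
p(E) = -43 + E² - 63*E
1/(b(186, 265) + p(Z(-3, 0))) = 1/(106 + (-43 + (√(0² + (-3)²))² - 63*√(0² + (-3)²))) = 1/(106 + (-43 + (√(0 + 9))² - 63*√(0 + 9))) = 1/(106 + (-43 + (√9)² - 63*√9)) = 1/(106 + (-43 + 3² - 63*3)) = 1/(106 + (-43 + 9 - 189)) = 1/(106 - 223) = 1/(-117) = -1/117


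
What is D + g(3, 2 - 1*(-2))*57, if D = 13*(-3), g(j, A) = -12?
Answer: -723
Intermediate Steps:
D = -39
D + g(3, 2 - 1*(-2))*57 = -39 - 12*57 = -39 - 684 = -723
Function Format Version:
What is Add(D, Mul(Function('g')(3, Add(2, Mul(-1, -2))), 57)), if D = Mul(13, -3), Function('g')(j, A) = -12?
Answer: -723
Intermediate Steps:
D = -39
Add(D, Mul(Function('g')(3, Add(2, Mul(-1, -2))), 57)) = Add(-39, Mul(-12, 57)) = Add(-39, -684) = -723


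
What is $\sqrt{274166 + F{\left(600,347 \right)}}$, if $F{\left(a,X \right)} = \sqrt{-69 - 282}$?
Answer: $\sqrt{274166 + 3 i \sqrt{39}} \approx 523.61 + 0.018 i$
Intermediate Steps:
$F{\left(a,X \right)} = 3 i \sqrt{39}$ ($F{\left(a,X \right)} = \sqrt{-351} = 3 i \sqrt{39}$)
$\sqrt{274166 + F{\left(600,347 \right)}} = \sqrt{274166 + 3 i \sqrt{39}}$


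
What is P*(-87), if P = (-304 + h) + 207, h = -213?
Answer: 26970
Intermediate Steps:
P = -310 (P = (-304 - 213) + 207 = -517 + 207 = -310)
P*(-87) = -310*(-87) = 26970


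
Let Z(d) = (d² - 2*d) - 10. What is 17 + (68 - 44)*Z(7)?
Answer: 617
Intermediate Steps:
Z(d) = -10 + d² - 2*d
17 + (68 - 44)*Z(7) = 17 + (68 - 44)*(-10 + 7² - 2*7) = 17 + 24*(-10 + 49 - 14) = 17 + 24*25 = 17 + 600 = 617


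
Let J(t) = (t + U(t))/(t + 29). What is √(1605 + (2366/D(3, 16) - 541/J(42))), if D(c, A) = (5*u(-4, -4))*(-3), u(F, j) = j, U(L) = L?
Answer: √52353735/210 ≈ 34.455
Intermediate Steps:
J(t) = 2*t/(29 + t) (J(t) = (t + t)/(t + 29) = (2*t)/(29 + t) = 2*t/(29 + t))
D(c, A) = 60 (D(c, A) = (5*(-4))*(-3) = -20*(-3) = 60)
√(1605 + (2366/D(3, 16) - 541/J(42))) = √(1605 + (2366/60 - 541/(2*42/(29 + 42)))) = √(1605 + (2366*(1/60) - 541/(2*42/71))) = √(1605 + (1183/30 - 541/(2*42*(1/71)))) = √(1605 + (1183/30 - 541/84/71)) = √(1605 + (1183/30 - 541*71/84)) = √(1605 + (1183/30 - 38411/84)) = √(1605 - 175493/420) = √(498607/420) = √52353735/210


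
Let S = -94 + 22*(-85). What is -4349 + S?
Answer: -6313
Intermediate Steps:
S = -1964 (S = -94 - 1870 = -1964)
-4349 + S = -4349 - 1964 = -6313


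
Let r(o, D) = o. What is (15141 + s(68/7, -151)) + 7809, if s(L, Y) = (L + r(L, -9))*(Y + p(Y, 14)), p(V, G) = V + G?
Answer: 121482/7 ≈ 17355.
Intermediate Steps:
p(V, G) = G + V
s(L, Y) = 2*L*(14 + 2*Y) (s(L, Y) = (L + L)*(Y + (14 + Y)) = (2*L)*(14 + 2*Y) = 2*L*(14 + 2*Y))
(15141 + s(68/7, -151)) + 7809 = (15141 + 4*(68/7)*(7 - 151)) + 7809 = (15141 + 4*(68*(⅐))*(-144)) + 7809 = (15141 + 4*(68/7)*(-144)) + 7809 = (15141 - 39168/7) + 7809 = 66819/7 + 7809 = 121482/7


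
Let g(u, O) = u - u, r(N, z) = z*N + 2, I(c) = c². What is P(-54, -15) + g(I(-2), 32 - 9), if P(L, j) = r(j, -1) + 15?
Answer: 32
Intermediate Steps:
r(N, z) = 2 + N*z (r(N, z) = N*z + 2 = 2 + N*z)
P(L, j) = 17 - j (P(L, j) = (2 + j*(-1)) + 15 = (2 - j) + 15 = 17 - j)
g(u, O) = 0
P(-54, -15) + g(I(-2), 32 - 9) = (17 - 1*(-15)) + 0 = (17 + 15) + 0 = 32 + 0 = 32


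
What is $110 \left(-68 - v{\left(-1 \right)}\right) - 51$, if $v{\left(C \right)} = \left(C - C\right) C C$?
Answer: $-7531$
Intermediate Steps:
$v{\left(C \right)} = 0$ ($v{\left(C \right)} = 0 C C = 0 C = 0$)
$110 \left(-68 - v{\left(-1 \right)}\right) - 51 = 110 \left(-68 - 0\right) - 51 = 110 \left(-68 + 0\right) - 51 = 110 \left(-68\right) - 51 = -7480 - 51 = -7531$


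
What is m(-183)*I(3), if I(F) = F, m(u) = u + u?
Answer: -1098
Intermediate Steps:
m(u) = 2*u
m(-183)*I(3) = (2*(-183))*3 = -366*3 = -1098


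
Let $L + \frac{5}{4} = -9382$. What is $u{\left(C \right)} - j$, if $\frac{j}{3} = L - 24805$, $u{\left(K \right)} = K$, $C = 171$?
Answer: $\frac{410943}{4} \approx 1.0274 \cdot 10^{5}$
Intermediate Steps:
$L = - \frac{37533}{4}$ ($L = - \frac{5}{4} - 9382 = - \frac{37533}{4} \approx -9383.3$)
$j = - \frac{410259}{4}$ ($j = 3 \left(- \frac{37533}{4} - 24805\right) = 3 \left(- \frac{136753}{4}\right) = - \frac{410259}{4} \approx -1.0256 \cdot 10^{5}$)
$u{\left(C \right)} - j = 171 - - \frac{410259}{4} = 171 + \frac{410259}{4} = \frac{410943}{4}$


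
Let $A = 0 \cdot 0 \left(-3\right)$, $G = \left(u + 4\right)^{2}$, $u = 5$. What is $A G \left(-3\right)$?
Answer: $0$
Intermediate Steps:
$G = 81$ ($G = \left(5 + 4\right)^{2} = 9^{2} = 81$)
$A = 0$ ($A = 0 \left(-3\right) = 0$)
$A G \left(-3\right) = 0 \cdot 81 \left(-3\right) = 0 \left(-3\right) = 0$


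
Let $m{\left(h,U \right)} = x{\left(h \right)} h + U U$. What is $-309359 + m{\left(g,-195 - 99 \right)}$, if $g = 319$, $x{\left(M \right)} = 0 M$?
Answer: $-222923$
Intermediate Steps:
$x{\left(M \right)} = 0$
$m{\left(h,U \right)} = U^{2}$ ($m{\left(h,U \right)} = 0 h + U U = 0 + U^{2} = U^{2}$)
$-309359 + m{\left(g,-195 - 99 \right)} = -309359 + \left(-195 - 99\right)^{2} = -309359 + \left(-294\right)^{2} = -309359 + 86436 = -222923$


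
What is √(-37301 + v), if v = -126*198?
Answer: I*√62249 ≈ 249.5*I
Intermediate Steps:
v = -24948
√(-37301 + v) = √(-37301 - 24948) = √(-62249) = I*√62249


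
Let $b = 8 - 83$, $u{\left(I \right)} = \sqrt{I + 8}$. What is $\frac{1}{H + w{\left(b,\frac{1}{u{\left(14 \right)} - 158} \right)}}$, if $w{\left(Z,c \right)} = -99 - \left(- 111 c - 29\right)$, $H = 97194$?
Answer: $\frac{807483090}{78425419850363} + \frac{37 \sqrt{22}}{78425419850363} \approx 1.0296 \cdot 10^{-5}$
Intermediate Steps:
$u{\left(I \right)} = \sqrt{8 + I}$
$b = -75$ ($b = 8 - 83 = -75$)
$w{\left(Z,c \right)} = -70 + 111 c$ ($w{\left(Z,c \right)} = -99 - \left(-29 - 111 c\right) = -99 + \left(29 + 111 c\right) = -70 + 111 c$)
$\frac{1}{H + w{\left(b,\frac{1}{u{\left(14 \right)} - 158} \right)}} = \frac{1}{97194 - \left(70 - \frac{111}{\sqrt{8 + 14} - 158}\right)} = \frac{1}{97194 - \left(70 - \frac{111}{\sqrt{22} - 158}\right)} = \frac{1}{97194 - \left(70 - \frac{111}{-158 + \sqrt{22}}\right)} = \frac{1}{97124 + \frac{111}{-158 + \sqrt{22}}}$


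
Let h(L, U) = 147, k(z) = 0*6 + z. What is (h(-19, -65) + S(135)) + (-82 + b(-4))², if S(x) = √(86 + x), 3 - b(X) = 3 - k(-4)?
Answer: 7543 + √221 ≈ 7557.9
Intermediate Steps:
k(z) = z (k(z) = 0 + z = z)
b(X) = -4 (b(X) = 3 - (3 - 1*(-4)) = 3 - (3 + 4) = 3 - 1*7 = 3 - 7 = -4)
(h(-19, -65) + S(135)) + (-82 + b(-4))² = (147 + √(86 + 135)) + (-82 - 4)² = (147 + √221) + (-86)² = (147 + √221) + 7396 = 7543 + √221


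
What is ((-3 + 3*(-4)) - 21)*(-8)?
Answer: 288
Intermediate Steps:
((-3 + 3*(-4)) - 21)*(-8) = ((-3 - 12) - 21)*(-8) = (-15 - 21)*(-8) = -36*(-8) = 288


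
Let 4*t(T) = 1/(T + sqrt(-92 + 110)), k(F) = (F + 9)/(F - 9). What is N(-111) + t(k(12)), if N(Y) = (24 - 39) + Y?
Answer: -15617/124 - 3*sqrt(2)/124 ≈ -125.98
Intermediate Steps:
N(Y) = -15 + Y
k(F) = (9 + F)/(-9 + F)
t(T) = 1/(4*(T + 3*sqrt(2))) (t(T) = 1/(4*(T + sqrt(-92 + 110))) = 1/(4*(T + sqrt(18))) = 1/(4*(T + 3*sqrt(2))))
N(-111) + t(k(12)) = (-15 - 111) + 1/(4*((9 + 12)/(-9 + 12) + 3*sqrt(2))) = -126 + 1/(4*(21/3 + 3*sqrt(2))) = -126 + 1/(4*((1/3)*21 + 3*sqrt(2))) = -126 + 1/(4*(7 + 3*sqrt(2)))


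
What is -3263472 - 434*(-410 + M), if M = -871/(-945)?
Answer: -416600822/135 ≈ -3.0859e+6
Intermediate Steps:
M = 871/945 (M = -871*(-1/945) = 871/945 ≈ 0.92169)
-3263472 - 434*(-410 + M) = -3263472 - 434*(-410 + 871/945) = -3263472 - 434*(-386579/945) = -3263472 + 23967898/135 = -416600822/135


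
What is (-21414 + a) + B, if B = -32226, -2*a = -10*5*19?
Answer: -53165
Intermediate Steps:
a = 475 (a = -(-10*5)*19/2 = -(-25)*19 = -½*(-950) = 475)
(-21414 + a) + B = (-21414 + 475) - 32226 = -20939 - 32226 = -53165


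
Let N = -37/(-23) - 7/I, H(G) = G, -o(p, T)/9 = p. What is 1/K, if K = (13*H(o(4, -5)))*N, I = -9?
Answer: -23/25688 ≈ -0.00089536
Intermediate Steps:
o(p, T) = -9*p
N = 494/207 (N = -37/(-23) - 7/(-9) = -37*(-1/23) - 7*(-1/9) = 37/23 + 7/9 = 494/207 ≈ 2.3865)
K = -25688/23 (K = (13*(-9*4))*(494/207) = (13*(-36))*(494/207) = -468*494/207 = -25688/23 ≈ -1116.9)
1/K = 1/(-25688/23) = -23/25688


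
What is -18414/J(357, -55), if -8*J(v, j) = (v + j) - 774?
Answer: -18414/59 ≈ -312.10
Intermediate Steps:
J(v, j) = 387/4 - j/8 - v/8 (J(v, j) = -((v + j) - 774)/8 = -((j + v) - 774)/8 = -(-774 + j + v)/8 = 387/4 - j/8 - v/8)
-18414/J(357, -55) = -18414/(387/4 - 1/8*(-55) - 1/8*357) = -18414/(387/4 + 55/8 - 357/8) = -18414/59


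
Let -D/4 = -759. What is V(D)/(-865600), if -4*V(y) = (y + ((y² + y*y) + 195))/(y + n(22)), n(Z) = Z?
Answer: 18437823/10588019200 ≈ 0.0017414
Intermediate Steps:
D = 3036 (D = -4*(-759) = 3036)
V(y) = -(195 + y + 2*y²)/(4*(22 + y)) (V(y) = -(y + ((y² + y*y) + 195))/(4*(y + 22)) = -(y + ((y² + y²) + 195))/(4*(22 + y)) = -(y + (2*y² + 195))/(4*(22 + y)) = -(y + (195 + 2*y²))/(4*(22 + y)) = -(195 + y + 2*y²)/(4*(22 + y)))
V(D)/(-865600) = ((-195 - 1*3036 - 2*3036²)/(4*(22 + 3036)))/(-865600) = ((¼)*(-195 - 3036 - 2*9217296)/3058)*(-1/865600) = ((¼)*(1/3058)*(-195 - 3036 - 18434592))*(-1/865600) = ((¼)*(1/3058)*(-18437823))*(-1/865600) = -18437823/12232*(-1/865600) = 18437823/10588019200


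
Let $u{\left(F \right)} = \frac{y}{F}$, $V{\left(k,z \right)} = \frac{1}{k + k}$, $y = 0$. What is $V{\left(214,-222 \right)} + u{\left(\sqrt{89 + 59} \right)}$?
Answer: $\frac{1}{428} \approx 0.0023364$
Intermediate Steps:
$V{\left(k,z \right)} = \frac{1}{2 k}$
$u{\left(F \right)} = 0$ ($u{\left(F \right)} = \frac{0}{F} = 0$)
$V{\left(214,-222 \right)} + u{\left(\sqrt{89 + 59} \right)} = \frac{1}{2 \cdot 214} + 0 = \frac{1}{2} \cdot \frac{1}{214} + 0 = \frac{1}{428} + 0 = \frac{1}{428}$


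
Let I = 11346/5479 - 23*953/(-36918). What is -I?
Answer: -538965829/202273722 ≈ -2.6645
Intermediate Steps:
I = 538965829/202273722 (I = 11346*(1/5479) - 21919*(-1/36918) = 11346/5479 + 21919/36918 = 538965829/202273722 ≈ 2.6645)
-I = -1*538965829/202273722 = -538965829/202273722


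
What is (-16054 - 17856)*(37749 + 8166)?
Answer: -1556977650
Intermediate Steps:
(-16054 - 17856)*(37749 + 8166) = -33910*45915 = -1556977650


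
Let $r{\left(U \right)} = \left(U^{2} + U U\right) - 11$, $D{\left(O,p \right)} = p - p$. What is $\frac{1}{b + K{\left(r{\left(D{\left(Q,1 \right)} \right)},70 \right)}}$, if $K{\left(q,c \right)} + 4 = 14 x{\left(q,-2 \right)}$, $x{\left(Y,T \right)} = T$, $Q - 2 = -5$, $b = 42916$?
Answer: $\frac{1}{42884} \approx 2.3319 \cdot 10^{-5}$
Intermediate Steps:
$Q = -3$ ($Q = 2 - 5 = -3$)
$D{\left(O,p \right)} = 0$
$r{\left(U \right)} = -11 + 2 U^{2}$ ($r{\left(U \right)} = \left(U^{2} + U^{2}\right) - 11 = 2 U^{2} - 11 = -11 + 2 U^{2}$)
$K{\left(q,c \right)} = -32$ ($K{\left(q,c \right)} = -4 + 14 \left(-2\right) = -4 - 28 = -32$)
$\frac{1}{b + K{\left(r{\left(D{\left(Q,1 \right)} \right)},70 \right)}} = \frac{1}{42916 - 32} = \frac{1}{42884}$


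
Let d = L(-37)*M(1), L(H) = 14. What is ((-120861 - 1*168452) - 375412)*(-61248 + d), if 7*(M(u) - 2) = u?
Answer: 40693135050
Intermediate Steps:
M(u) = 2 + u/7
d = 30 (d = 14*(2 + (⅐)*1) = 14*(2 + ⅐) = 14*(15/7) = 30)
((-120861 - 1*168452) - 375412)*(-61248 + d) = ((-120861 - 1*168452) - 375412)*(-61248 + 30) = ((-120861 - 168452) - 375412)*(-61218) = (-289313 - 375412)*(-61218) = -664725*(-61218) = 40693135050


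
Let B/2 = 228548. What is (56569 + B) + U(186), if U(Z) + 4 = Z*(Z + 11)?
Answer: 550303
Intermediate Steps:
B = 457096 (B = 2*228548 = 457096)
U(Z) = -4 + Z*(11 + Z) (U(Z) = -4 + Z*(Z + 11) = -4 + Z*(11 + Z))
(56569 + B) + U(186) = (56569 + 457096) + (-4 + 186**2 + 11*186) = 513665 + (-4 + 34596 + 2046) = 513665 + 36638 = 550303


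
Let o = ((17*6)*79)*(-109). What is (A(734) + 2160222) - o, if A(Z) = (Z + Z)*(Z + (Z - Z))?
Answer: 4116056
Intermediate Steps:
o = -878322 (o = (102*79)*(-109) = 8058*(-109) = -878322)
A(Z) = 2*Z² (A(Z) = (2*Z)*(Z + 0) = (2*Z)*Z = 2*Z²)
(A(734) + 2160222) - o = (2*734² + 2160222) - 1*(-878322) = (2*538756 + 2160222) + 878322 = (1077512 + 2160222) + 878322 = 3237734 + 878322 = 4116056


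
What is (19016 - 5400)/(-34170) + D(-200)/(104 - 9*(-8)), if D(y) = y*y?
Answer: 42637612/187935 ≈ 226.87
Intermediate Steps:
D(y) = y²
(19016 - 5400)/(-34170) + D(-200)/(104 - 9*(-8)) = (19016 - 5400)/(-34170) + (-200)²/(104 - 9*(-8)) = 13616*(-1/34170) + 40000/(104 + 72) = -6808/17085 + 40000/176 = -6808/17085 + 40000*(1/176) = -6808/17085 + 2500/11 = 42637612/187935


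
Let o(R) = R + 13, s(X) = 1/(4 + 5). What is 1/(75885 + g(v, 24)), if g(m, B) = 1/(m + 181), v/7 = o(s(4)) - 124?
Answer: 5357/406515936 ≈ 1.3178e-5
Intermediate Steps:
s(X) = 1/9
o(R) = 13 + R
v = -6986/9 (v = 7*((13 + 1/9) - 124) = 7*(118/9 - 124) = 7*(-998/9) = -6986/9 ≈ -776.22)
g(m, B) = 1/(181 + m)
1/(75885 + g(v, 24)) = 1/(75885 + 1/(181 - 6986/9)) = 1/(75885 + 1/(-5357/9)) = 1/(75885 - 9/5357) = 1/(406515936/5357) = 5357/406515936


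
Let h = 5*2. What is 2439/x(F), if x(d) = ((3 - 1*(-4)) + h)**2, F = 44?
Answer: 2439/289 ≈ 8.4395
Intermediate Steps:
h = 10
x(d) = 289 (x(d) = ((3 - 1*(-4)) + 10)**2 = ((3 + 4) + 10)**2 = (7 + 10)**2 = 17**2 = 289)
2439/x(F) = 2439/289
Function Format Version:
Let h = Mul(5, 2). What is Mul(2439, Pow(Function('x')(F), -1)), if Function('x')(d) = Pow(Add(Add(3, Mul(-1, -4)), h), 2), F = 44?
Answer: Rational(2439, 289) ≈ 8.4395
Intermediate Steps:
h = 10
Function('x')(d) = 289 (Function('x')(d) = Pow(Add(Add(3, Mul(-1, -4)), 10), 2) = Pow(Add(Add(3, 4), 10), 2) = Pow(Add(7, 10), 2) = Pow(17, 2) = 289)
Mul(2439, Pow(Function('x')(F), -1)) = Mul(2439, Pow(289, -1)) = Mul(2439, Rational(1, 289)) = Rational(2439, 289)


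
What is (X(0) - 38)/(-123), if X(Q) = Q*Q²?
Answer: 38/123 ≈ 0.30894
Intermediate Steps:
X(Q) = Q³
(X(0) - 38)/(-123) = (0³ - 38)/(-123) = -(0 - 38)/123 = -1/123*(-38) = 38/123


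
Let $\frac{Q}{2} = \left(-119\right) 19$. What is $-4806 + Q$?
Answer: $-9328$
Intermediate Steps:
$Q = -4522$ ($Q = 2 \left(\left(-119\right) 19\right) = 2 \left(-2261\right) = -4522$)
$-4806 + Q = -4806 - 4522 = -9328$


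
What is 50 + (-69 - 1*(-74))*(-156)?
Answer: -730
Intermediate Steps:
50 + (-69 - 1*(-74))*(-156) = 50 + (-69 + 74)*(-156) = 50 + 5*(-156) = 50 - 780 = -730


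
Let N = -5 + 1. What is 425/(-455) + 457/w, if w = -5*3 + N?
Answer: -43202/1729 ≈ -24.987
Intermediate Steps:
N = -4
w = -19 (w = -5*3 - 4 = -15 - 4 = -19)
425/(-455) + 457/w = 425/(-455) + 457/(-19) = 425*(-1/455) + 457*(-1/19) = -85/91 - 457/19 = -43202/1729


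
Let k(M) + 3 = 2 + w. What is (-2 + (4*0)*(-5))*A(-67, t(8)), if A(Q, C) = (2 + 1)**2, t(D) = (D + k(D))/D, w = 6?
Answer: -18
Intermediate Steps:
k(M) = 5 (k(M) = -3 + (2 + 6) = -3 + 8 = 5)
t(D) = (5 + D)/D (t(D) = (D + 5)/D = (5 + D)/D)
A(Q, C) = 9 (A(Q, C) = 3**2 = 9)
(-2 + (4*0)*(-5))*A(-67, t(8)) = (-2 + (4*0)*(-5))*9 = (-2 + 0*(-5))*9 = (-2 + 0)*9 = -2*9 = -18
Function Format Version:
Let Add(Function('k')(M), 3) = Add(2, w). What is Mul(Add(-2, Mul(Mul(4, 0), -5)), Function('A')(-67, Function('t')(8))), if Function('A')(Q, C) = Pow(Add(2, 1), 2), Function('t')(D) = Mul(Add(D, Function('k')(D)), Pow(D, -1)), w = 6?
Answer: -18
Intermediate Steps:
Function('k')(M) = 5 (Function('k')(M) = Add(-3, Add(2, 6)) = Add(-3, 8) = 5)
Function('t')(D) = Mul(Pow(D, -1), Add(5, D)) (Function('t')(D) = Mul(Add(D, 5), Pow(D, -1)) = Mul(Add(5, D), Pow(D, -1)) = Mul(Pow(D, -1), Add(5, D)))
Function('A')(Q, C) = 9 (Function('A')(Q, C) = Pow(3, 2) = 9)
Mul(Add(-2, Mul(Mul(4, 0), -5)), Function('A')(-67, Function('t')(8))) = Mul(Add(-2, Mul(Mul(4, 0), -5)), 9) = Mul(Add(-2, Mul(0, -5)), 9) = Mul(Add(-2, 0), 9) = Mul(-2, 9) = -18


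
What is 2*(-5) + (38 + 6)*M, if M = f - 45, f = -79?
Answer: -5466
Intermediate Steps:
M = -124 (M = -79 - 45 = -124)
2*(-5) + (38 + 6)*M = 2*(-5) + (38 + 6)*(-124) = -10 + 44*(-124) = -10 - 5456 = -5466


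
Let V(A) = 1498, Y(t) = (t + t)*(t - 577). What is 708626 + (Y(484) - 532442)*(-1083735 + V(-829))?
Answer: 673656445068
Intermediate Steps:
Y(t) = 2*t*(-577 + t) (Y(t) = (2*t)*(-577 + t) = 2*t*(-577 + t))
708626 + (Y(484) - 532442)*(-1083735 + V(-829)) = 708626 + (2*484*(-577 + 484) - 532442)*(-1083735 + 1498) = 708626 + (2*484*(-93) - 532442)*(-1082237) = 708626 + (-90024 - 532442)*(-1082237) = 708626 - 622466*(-1082237) = 708626 + 673655736442 = 673656445068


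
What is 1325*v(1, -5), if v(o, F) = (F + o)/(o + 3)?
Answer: -1325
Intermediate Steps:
v(o, F) = (F + o)/(3 + o)
1325*v(1, -5) = 1325*((-5 + 1)/(3 + 1)) = 1325*(-4/4) = 1325*((1/4)*(-4)) = 1325*(-1) = -1325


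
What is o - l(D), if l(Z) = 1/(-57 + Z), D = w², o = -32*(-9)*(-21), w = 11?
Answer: -387073/64 ≈ -6048.0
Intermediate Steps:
o = -6048 (o = 288*(-21) = -6048)
D = 121 (D = 11² = 121)
o - l(D) = -6048 - 1/(-57 + 121) = -6048 - 1/64 = -387073/64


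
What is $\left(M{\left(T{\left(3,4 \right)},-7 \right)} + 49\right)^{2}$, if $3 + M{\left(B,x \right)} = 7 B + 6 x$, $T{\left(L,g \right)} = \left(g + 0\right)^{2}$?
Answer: $13456$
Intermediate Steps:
$T{\left(L,g \right)} = g^{2}$
$M{\left(B,x \right)} = -3 + 6 x + 7 B$ ($M{\left(B,x \right)} = -3 + \left(7 B + 6 x\right) = -3 + \left(6 x + 7 B\right) = -3 + 6 x + 7 B$)
$\left(M{\left(T{\left(3,4 \right)},-7 \right)} + 49\right)^{2} = \left(\left(-3 + 6 \left(-7\right) + 7 \cdot 4^{2}\right) + 49\right)^{2} = \left(\left(-3 - 42 + 7 \cdot 16\right) + 49\right)^{2} = \left(\left(-3 - 42 + 112\right) + 49\right)^{2} = \left(67 + 49\right)^{2} = 116^{2} = 13456$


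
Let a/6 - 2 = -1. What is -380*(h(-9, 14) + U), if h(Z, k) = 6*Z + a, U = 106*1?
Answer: -22040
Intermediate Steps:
a = 6 (a = 12 + 6*(-1) = 12 - 6 = 6)
U = 106
h(Z, k) = 6 + 6*Z (h(Z, k) = 6*Z + 6 = 6 + 6*Z)
-380*(h(-9, 14) + U) = -380*((6 + 6*(-9)) + 106) = -380*((6 - 54) + 106) = -380*(-48 + 106) = -380*58 = -22040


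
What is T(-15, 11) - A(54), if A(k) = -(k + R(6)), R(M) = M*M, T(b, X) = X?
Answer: 101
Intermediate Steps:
R(M) = M**2
A(k) = -36 - k (A(k) = -(k + 6**2) = -(k + 36) = -(36 + k) = -36 - k)
T(-15, 11) - A(54) = 11 - (-36 - 1*54) = 11 - (-36 - 54) = 11 - 1*(-90) = 11 + 90 = 101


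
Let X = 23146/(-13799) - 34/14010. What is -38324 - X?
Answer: -3704311924067/96661995 ≈ -38322.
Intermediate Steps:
X = -162372313/96661995 (X = 23146*(-1/13799) - 34*1/14010 = -23146/13799 - 17/7005 = -162372313/96661995 ≈ -1.6798)
-38324 - X = -38324 - 1*(-162372313/96661995) = -38324 + 162372313/96661995 = -3704311924067/96661995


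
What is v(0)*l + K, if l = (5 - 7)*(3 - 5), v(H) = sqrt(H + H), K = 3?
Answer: 3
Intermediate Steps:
v(H) = sqrt(2)*sqrt(H) (v(H) = sqrt(2*H) = sqrt(2)*sqrt(H))
l = 4 (l = -2*(-2) = 4)
v(0)*l + K = (sqrt(2)*sqrt(0))*4 + 3 = (sqrt(2)*0)*4 + 3 = 0*4 + 3 = 0 + 3 = 3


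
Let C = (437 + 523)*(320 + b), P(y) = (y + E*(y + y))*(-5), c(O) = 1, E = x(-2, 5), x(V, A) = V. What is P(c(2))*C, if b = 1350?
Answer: 24048000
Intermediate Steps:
E = -2
P(y) = 15*y (P(y) = (y - 2*(y + y))*(-5) = (y - 4*y)*(-5) = -3*y*(-5) = 15*y)
C = 1603200 (C = (437 + 523)*(320 + 1350) = 960*1670 = 1603200)
P(c(2))*C = (15*1)*1603200 = 15*1603200 = 24048000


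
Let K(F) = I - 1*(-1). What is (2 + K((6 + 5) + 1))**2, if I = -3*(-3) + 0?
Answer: 144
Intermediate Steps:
I = 9 (I = 9 + 0 = 9)
K(F) = 10 (K(F) = 9 - 1*(-1) = 9 + 1 = 10)
(2 + K((6 + 5) + 1))**2 = (2 + 10)**2 = 12**2 = 144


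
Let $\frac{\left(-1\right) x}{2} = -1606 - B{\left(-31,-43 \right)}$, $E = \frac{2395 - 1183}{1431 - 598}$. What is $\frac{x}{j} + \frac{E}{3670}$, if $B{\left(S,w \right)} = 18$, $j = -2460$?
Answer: $- \frac{248162794}{188012265} \approx -1.3199$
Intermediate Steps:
$E = \frac{1212}{833} \approx 1.455$
$x = 3248$ ($x = - 2 \left(-1606 - 18\right) = \left(-2\right) \left(-1624\right) = 3248$)
$\frac{x}{j} + \frac{E}{3670} = \frac{3248}{-2460} + \frac{1212}{833 \cdot 3670} = 3248 \left(- \frac{1}{2460}\right) + \frac{1212}{833} \cdot \frac{1}{3670} = - \frac{812}{615} + \frac{606}{1528555} = - \frac{248162794}{188012265}$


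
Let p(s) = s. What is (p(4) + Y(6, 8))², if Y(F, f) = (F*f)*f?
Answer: 150544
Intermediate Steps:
Y(F, f) = F*f²
(p(4) + Y(6, 8))² = (4 + 6*8²)² = (4 + 6*64)² = (4 + 384)² = 388² = 150544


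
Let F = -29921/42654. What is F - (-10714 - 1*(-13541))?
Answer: -120612779/42654 ≈ -2827.7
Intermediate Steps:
F = -29921/42654 (F = -29921*1/42654 = -29921/42654 ≈ -0.70148)
F - (-10714 - 1*(-13541)) = -29921/42654 - (-10714 - 1*(-13541)) = -29921/42654 - (-10714 + 13541) = -29921/42654 - 1*2827 = -29921/42654 - 2827 = -120612779/42654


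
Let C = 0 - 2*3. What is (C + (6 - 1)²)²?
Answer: 361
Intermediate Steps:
C = -6 (C = 0 - 6 = -6)
(C + (6 - 1)²)² = (-6 + (6 - 1)²)² = (-6 + 5²)² = (-6 + 25)² = 19² = 361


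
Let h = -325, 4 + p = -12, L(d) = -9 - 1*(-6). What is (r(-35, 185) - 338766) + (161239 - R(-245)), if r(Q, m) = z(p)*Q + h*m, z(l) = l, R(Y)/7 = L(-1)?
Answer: -237071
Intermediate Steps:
L(d) = -3 (L(d) = -9 + 6 = -3)
p = -16 (p = -4 - 12 = -16)
R(Y) = -21 (R(Y) = 7*(-3) = -21)
r(Q, m) = -325*m - 16*Q (r(Q, m) = -16*Q - 325*m = -325*m - 16*Q)
(r(-35, 185) - 338766) + (161239 - R(-245)) = ((-325*185 - 16*(-35)) - 338766) + (161239 - 1*(-21)) = ((-60125 + 560) - 338766) + (161239 + 21) = (-59565 - 338766) + 161260 = -398331 + 161260 = -237071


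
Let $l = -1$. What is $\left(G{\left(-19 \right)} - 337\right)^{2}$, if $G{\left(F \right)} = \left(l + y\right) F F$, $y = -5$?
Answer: $6265009$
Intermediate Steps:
$G{\left(F \right)} = - 6 F^{2}$ ($G{\left(F \right)} = \left(-1 - 5\right) F F = - 6 F F = - 6 F^{2}$)
$\left(G{\left(-19 \right)} - 337\right)^{2} = \left(- 6 \left(-19\right)^{2} - 337\right)^{2} = \left(\left(-6\right) 361 - 337\right)^{2} = \left(-2166 - 337\right)^{2} = \left(-2503\right)^{2} = 6265009$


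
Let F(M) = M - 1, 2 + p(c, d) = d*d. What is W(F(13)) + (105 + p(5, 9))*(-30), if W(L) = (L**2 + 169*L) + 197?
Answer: -3151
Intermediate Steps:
p(c, d) = -2 + d**2 (p(c, d) = -2 + d*d = -2 + d**2)
F(M) = -1 + M
W(L) = 197 + L**2 + 169*L
W(F(13)) + (105 + p(5, 9))*(-30) = (197 + (-1 + 13)**2 + 169*(-1 + 13)) + (105 + (-2 + 9**2))*(-30) = (197 + 12**2 + 169*12) + (105 + (-2 + 81))*(-30) = (197 + 144 + 2028) + (105 + 79)*(-30) = 2369 + 184*(-30) = 2369 - 5520 = -3151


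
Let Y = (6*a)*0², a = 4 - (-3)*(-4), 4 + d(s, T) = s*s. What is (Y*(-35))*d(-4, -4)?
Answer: 0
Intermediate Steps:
d(s, T) = -4 + s² (d(s, T) = -4 + s*s = -4 + s²)
a = -8 (a = 4 - 1*12 = 4 - 12 = -8)
Y = 0 (Y = (6*(-8))*0² = -48*0 = 0)
(Y*(-35))*d(-4, -4) = (0*(-35))*(-4 + (-4)²) = 0*(-4 + 16) = 0*12 = 0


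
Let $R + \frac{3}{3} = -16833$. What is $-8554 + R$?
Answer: $-25388$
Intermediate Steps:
$R = -16834$ ($R = -1 - 16833 = -16834$)
$-8554 + R = -8554 - 16834 = -25388$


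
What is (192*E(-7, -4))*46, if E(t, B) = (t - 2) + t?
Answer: -141312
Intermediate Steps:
E(t, B) = -2 + 2*t (E(t, B) = (-2 + t) + t = -2 + 2*t)
(192*E(-7, -4))*46 = (192*(-2 + 2*(-7)))*46 = (192*(-2 - 14))*46 = (192*(-16))*46 = -3072*46 = -141312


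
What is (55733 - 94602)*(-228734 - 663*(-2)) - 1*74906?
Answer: 8839046646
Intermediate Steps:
(55733 - 94602)*(-228734 - 663*(-2)) - 1*74906 = -38869*(-228734 + 1326) - 74906 = -38869*(-227408) - 74906 = 8839121552 - 74906 = 8839046646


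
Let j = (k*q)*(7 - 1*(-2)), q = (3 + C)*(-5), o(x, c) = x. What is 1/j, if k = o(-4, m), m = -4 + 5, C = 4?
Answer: 1/1260 ≈ 0.00079365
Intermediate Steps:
m = 1
q = -35 (q = (3 + 4)*(-5) = 7*(-5) = -35)
k = -4
j = 1260 (j = (-4*(-35))*(7 - 1*(-2)) = 140*(7 + 2) = 140*9 = 1260)
1/j = 1/1260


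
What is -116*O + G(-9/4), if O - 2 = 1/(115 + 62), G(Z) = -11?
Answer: -43127/177 ≈ -243.66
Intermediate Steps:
O = 355/177 (O = 2 + 1/(115 + 62) = 2 + 1/177 = 355/177 ≈ 2.0056)
-116*O + G(-9/4) = -116*355/177 - 11 = -41180/177 - 11 = -43127/177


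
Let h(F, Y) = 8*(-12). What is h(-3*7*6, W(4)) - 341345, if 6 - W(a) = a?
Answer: -341441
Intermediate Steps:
W(a) = 6 - a
h(F, Y) = -96
h(-3*7*6, W(4)) - 341345 = -96 - 341345 = -341441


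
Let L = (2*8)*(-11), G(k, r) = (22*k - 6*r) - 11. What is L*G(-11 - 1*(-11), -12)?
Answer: -10736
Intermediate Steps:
G(k, r) = -11 - 6*r + 22*k (G(k, r) = (-6*r + 22*k) - 11 = -11 - 6*r + 22*k)
L = -176 (L = 16*(-11) = -176)
L*G(-11 - 1*(-11), -12) = -176*(-11 - 6*(-12) + 22*(-11 - 1*(-11))) = -176*(-11 + 72 + 22*(-11 + 11)) = -176*(-11 + 72 + 22*0) = -176*(-11 + 72 + 0) = -176*61 = -10736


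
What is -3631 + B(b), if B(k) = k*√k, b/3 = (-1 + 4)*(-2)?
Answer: -3631 - 54*I*√2 ≈ -3631.0 - 76.368*I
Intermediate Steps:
b = -18 (b = 3*((-1 + 4)*(-2)) = 3*(3*(-2)) = 3*(-6) = -18)
B(k) = k^(3/2)
-3631 + B(b) = -3631 + (-18)^(3/2) = -3631 - 54*I*√2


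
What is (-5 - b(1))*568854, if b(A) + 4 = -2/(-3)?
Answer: -948090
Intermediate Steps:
b(A) = -10/3 (b(A) = -4 - 2/(-3) = -4 - 2*(-⅓) = -4 + ⅔ = -10/3)
(-5 - b(1))*568854 = (-5 - 1*(-10/3))*568854 = (-5 + 10/3)*568854 = -5/3*568854 = -948090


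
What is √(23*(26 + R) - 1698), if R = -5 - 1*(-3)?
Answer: I*√1146 ≈ 33.853*I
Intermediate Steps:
R = -2 (R = -5 + 3 = -2)
√(23*(26 + R) - 1698) = √(23*(26 - 2) - 1698) = √(23*24 - 1698) = √(552 - 1698) = √(-1146) = I*√1146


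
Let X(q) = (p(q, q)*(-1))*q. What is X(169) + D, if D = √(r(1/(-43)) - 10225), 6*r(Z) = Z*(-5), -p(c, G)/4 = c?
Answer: 114244 + I*√680615610/258 ≈ 1.1424e+5 + 101.12*I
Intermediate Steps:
p(c, G) = -4*c
r(Z) = -5*Z/6 (r(Z) = (Z*(-5))/6 = (-5*Z)/6 = -5*Z/6)
X(q) = 4*q² (X(q) = (-4*q*(-1))*q = (4*q)*q = 4*q²)
D = I*√680615610/258 (D = √(-⅚/(-43) - 10225) = √(-⅚*(-1/43) - 10225) = √(5/258 - 10225) = √(-2638045/258) = I*√680615610/258 ≈ 101.12*I)
X(169) + D = 4*169² + I*√680615610/258 = 4*28561 + I*√680615610/258 = 114244 + I*√680615610/258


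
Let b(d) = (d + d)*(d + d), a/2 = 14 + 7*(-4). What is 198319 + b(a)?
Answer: 201455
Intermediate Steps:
a = -28 (a = 2*(14 + 7*(-4)) = 2*(14 - 28) = 2*(-14) = -28)
b(d) = 4*d² (b(d) = (2*d)*(2*d) = 4*d²)
198319 + b(a) = 198319 + 4*(-28)² = 198319 + 4*784 = 198319 + 3136 = 201455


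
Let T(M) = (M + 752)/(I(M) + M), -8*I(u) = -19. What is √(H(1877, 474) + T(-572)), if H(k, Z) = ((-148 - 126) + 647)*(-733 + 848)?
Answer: 5*√80794711/217 ≈ 207.11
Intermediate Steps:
I(u) = 19/8 (I(u) = -⅛*(-19) = 19/8)
T(M) = (752 + M)/(19/8 + M) (T(M) = (M + 752)/(19/8 + M) = (752 + M)/(19/8 + M))
H(k, Z) = 42895 (H(k, Z) = (-274 + 647)*115 = 373*115 = 42895)
√(H(1877, 474) + T(-572)) = √(42895 + 8*(752 - 572)/(19 + 8*(-572))) = √(42895 + 8*180/(19 - 4576)) = √(42895 + 8*180/(-4557)) = √(42895 + 8*(-1/4557)*180) = √(42895 - 480/1519) = √(65157025/1519) = 5*√80794711/217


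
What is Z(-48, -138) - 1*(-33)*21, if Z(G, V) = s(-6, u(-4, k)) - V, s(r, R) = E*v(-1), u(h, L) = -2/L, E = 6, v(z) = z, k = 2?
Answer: 825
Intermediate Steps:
s(r, R) = -6 (s(r, R) = 6*(-1) = -6)
Z(G, V) = -6 - V
Z(-48, -138) - 1*(-33)*21 = (-6 - 1*(-138)) - 1*(-33)*21 = (-6 + 138) + 33*21 = 132 + 693 = 825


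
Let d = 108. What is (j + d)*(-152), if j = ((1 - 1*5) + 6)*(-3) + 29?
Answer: -19912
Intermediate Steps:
j = 23 (j = ((1 - 5) + 6)*(-3) + 29 = (-4 + 6)*(-3) + 29 = 2*(-3) + 29 = -6 + 29 = 23)
(j + d)*(-152) = (23 + 108)*(-152) = 131*(-152) = -19912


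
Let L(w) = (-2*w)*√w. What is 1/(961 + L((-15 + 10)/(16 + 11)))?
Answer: 18915363/18177664343 - 810*I*√15/18177664343 ≈ 0.0010406 - 1.7258e-7*I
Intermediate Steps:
L(w) = -2*w^(3/2)
1/(961 + L((-15 + 10)/(16 + 11))) = 1/(961 - 2*(-15 + 10)^(3/2)/(16 + 11)^(3/2)) = 1/(961 - 2*(-5*I*√15/243)) = 1/(961 - (-10)*I*√15/243) = 1/(961 + 10*I*√15/243)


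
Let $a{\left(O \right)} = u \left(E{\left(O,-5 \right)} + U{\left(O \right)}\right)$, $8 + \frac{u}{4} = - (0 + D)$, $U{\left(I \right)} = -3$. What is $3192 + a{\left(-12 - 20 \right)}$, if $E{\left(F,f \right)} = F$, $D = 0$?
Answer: $4312$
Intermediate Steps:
$u = -32$ ($u = -32 + 4 \left(- (0 + 0)\right) = -32 + 4 \left(\left(-1\right) 0\right) = -32 + 4 \cdot 0 = -32 + 0 = -32$)
$a{\left(O \right)} = 96 - 32 O$ ($a{\left(O \right)} = - 32 \left(O - 3\right) = - 32 \left(-3 + O\right) = 96 - 32 O$)
$3192 + a{\left(-12 - 20 \right)} = 3192 - \left(-96 + 32 \left(-12 - 20\right)\right) = 3192 + \left(96 - -1024\right) = 3192 + \left(96 + 1024\right) = 3192 + 1120 = 4312$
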